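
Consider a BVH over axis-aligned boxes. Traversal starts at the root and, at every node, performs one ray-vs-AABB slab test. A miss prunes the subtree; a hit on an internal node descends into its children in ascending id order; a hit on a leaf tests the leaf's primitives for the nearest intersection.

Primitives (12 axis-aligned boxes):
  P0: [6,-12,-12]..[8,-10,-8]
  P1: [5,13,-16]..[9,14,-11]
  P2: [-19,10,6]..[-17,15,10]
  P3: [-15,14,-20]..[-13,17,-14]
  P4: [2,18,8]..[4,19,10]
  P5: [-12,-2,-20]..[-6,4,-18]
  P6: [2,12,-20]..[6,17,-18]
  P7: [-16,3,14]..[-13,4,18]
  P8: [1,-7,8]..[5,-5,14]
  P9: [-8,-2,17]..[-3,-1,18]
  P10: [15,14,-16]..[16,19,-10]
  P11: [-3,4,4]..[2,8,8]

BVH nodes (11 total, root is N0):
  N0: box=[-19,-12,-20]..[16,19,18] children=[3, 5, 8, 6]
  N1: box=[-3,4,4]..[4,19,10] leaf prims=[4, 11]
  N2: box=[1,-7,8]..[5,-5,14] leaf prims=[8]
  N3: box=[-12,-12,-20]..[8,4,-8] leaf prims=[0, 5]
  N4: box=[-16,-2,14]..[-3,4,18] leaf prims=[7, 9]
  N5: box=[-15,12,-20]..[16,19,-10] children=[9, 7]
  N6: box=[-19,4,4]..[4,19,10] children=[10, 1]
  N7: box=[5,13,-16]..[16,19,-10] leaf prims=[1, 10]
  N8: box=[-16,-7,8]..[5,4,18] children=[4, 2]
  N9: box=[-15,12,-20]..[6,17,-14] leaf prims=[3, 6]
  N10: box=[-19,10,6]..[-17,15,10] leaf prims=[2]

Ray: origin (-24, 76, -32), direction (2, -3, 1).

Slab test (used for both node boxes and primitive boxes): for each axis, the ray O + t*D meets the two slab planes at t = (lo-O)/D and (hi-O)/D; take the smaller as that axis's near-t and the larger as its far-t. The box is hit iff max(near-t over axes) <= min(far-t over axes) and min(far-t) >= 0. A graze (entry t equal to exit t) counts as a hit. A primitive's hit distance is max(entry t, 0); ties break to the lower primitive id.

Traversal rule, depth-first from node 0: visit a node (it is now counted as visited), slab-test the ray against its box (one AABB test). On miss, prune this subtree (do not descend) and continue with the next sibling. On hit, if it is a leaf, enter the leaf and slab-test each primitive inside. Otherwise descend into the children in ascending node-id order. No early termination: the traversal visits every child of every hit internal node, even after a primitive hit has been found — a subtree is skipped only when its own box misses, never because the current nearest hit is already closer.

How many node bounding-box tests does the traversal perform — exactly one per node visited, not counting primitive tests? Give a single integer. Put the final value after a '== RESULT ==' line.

Traverse from the root:
N0 x:[5/2,20] y:[19,88/3] z:[12,50] -> hit [19,20], descend [3, 5, 6, 8]
  N3 x:[6,16] y:[24,88/3] z:[12,24] -> miss, prune
  N5 x:[9/2,20] y:[19,64/3] z:[12,22] -> hit [19,20], descend [7, 9]
    N7 x:[29/2,20] y:[19,21] z:[16,22] -> hit [19,20] leaf, test {P1(miss), P10@t=39/2}
    N9 x:[9/2,15] y:[59/3,64/3] z:[12,18] -> miss, prune
  N6 x:[5/2,14] y:[19,24] z:[36,42] -> miss, prune
  N8 x:[4,29/2] y:[24,83/3] z:[40,50] -> miss, prune

Visited [0, 3, 5, 7, 9, 6, 8]. Tests: 7 box, 1 leaf. Nearest: P10.

== RESULT ==
7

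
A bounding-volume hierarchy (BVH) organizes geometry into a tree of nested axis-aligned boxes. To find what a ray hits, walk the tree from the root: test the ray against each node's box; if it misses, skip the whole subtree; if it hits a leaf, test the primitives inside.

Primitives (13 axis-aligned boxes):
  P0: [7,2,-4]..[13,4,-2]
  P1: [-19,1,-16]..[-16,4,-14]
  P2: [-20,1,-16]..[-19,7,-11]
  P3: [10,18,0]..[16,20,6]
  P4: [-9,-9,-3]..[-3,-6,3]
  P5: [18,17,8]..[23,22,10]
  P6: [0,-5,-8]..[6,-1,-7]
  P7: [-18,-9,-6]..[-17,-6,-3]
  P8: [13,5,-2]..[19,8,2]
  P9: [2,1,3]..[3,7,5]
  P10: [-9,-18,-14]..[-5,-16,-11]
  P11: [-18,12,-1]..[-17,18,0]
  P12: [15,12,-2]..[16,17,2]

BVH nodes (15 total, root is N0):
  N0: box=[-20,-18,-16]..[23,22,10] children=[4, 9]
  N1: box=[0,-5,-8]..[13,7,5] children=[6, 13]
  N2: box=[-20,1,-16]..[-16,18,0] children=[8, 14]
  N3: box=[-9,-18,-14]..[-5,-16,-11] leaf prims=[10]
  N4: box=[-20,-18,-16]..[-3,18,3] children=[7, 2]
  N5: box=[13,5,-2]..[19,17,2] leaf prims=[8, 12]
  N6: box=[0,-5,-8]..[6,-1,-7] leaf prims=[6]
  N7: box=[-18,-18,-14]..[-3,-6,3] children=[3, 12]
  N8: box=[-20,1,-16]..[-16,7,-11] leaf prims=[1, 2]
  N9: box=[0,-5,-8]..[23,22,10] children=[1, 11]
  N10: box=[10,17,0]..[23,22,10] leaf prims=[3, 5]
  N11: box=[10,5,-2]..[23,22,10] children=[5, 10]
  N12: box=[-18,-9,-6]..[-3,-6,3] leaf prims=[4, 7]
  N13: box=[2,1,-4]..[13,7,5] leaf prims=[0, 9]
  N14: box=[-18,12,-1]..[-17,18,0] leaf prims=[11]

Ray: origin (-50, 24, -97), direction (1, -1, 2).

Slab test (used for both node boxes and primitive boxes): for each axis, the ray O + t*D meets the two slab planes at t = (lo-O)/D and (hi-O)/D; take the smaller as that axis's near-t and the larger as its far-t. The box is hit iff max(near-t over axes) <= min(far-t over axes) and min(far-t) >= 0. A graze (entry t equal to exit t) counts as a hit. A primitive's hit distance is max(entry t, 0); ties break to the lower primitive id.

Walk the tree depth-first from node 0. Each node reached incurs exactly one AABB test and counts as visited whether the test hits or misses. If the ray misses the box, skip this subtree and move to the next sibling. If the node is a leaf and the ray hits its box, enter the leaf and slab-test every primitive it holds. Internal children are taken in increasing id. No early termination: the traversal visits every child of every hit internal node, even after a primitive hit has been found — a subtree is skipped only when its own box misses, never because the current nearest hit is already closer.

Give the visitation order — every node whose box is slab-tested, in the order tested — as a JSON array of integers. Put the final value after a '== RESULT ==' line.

Traverse from the root:
N0 x:[30,73] y:[2,42] z:[81/2,107/2] -> hit [81/2,42], descend [4, 9]
  N4 x:[30,47] y:[6,42] z:[81/2,50] -> hit [81/2,42], descend [2, 7]
    N2 x:[30,34] y:[6,23] z:[81/2,97/2] -> miss, prune
    N7 x:[32,47] y:[30,42] z:[83/2,50] -> hit [83/2,42], descend [3, 12]
      N3 x:[41,45] y:[40,42] z:[83/2,43] -> hit [83/2,42] leaf, test {P10@t=83/2}
      N12 x:[32,47] y:[30,33] z:[91/2,50] -> miss, prune
  N9 x:[50,73] y:[2,29] z:[89/2,107/2] -> miss, prune

order=[0, 4, 2, 7, 3, 12, 9]  |boxes|=7  |leaves|=1  hit=P10

== RESULT ==
[0, 4, 2, 7, 3, 12, 9]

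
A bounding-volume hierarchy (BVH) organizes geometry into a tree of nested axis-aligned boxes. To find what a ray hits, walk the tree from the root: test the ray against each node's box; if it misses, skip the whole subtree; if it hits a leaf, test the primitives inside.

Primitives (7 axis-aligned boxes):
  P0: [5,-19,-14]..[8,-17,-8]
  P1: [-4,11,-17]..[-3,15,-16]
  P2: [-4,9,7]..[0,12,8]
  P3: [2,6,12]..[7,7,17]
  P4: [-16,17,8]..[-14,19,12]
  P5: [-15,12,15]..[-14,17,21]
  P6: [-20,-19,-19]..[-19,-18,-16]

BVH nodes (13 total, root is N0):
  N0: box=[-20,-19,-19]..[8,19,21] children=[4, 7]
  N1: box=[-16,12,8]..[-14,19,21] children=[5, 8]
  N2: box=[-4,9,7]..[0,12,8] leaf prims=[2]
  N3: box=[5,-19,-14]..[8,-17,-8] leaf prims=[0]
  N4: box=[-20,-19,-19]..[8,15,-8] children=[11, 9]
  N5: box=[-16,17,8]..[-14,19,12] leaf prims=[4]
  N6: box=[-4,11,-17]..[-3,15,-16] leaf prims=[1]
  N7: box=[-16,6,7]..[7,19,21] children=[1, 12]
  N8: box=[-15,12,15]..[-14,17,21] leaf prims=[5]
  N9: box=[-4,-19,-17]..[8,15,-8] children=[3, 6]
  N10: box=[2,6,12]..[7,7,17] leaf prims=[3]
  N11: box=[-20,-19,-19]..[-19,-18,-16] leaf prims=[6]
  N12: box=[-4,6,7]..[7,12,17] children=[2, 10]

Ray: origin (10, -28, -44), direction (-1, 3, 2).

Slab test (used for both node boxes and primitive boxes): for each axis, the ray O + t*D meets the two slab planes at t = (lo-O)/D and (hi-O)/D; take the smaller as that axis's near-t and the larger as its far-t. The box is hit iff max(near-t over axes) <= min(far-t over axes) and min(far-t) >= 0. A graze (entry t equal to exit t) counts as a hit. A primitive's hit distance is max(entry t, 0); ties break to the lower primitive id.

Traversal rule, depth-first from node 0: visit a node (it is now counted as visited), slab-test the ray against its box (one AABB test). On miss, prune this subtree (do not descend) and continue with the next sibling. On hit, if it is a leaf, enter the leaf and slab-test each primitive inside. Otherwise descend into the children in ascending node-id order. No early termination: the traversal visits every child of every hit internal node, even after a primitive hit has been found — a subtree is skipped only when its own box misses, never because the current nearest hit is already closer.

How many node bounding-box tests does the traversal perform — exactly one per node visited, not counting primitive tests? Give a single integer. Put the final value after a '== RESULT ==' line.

Trace the traversal:
N0 x:[2,30] y:[3,47/3] z:[25/2,65/2] -> hit [25/2,47/3], descend [4, 7]
  N4 x:[2,30] y:[3,43/3] z:[25/2,18] -> hit [25/2,43/3], descend [9, 11]
    N9 x:[2,14] y:[3,43/3] z:[27/2,18] -> hit [27/2,14], descend [3, 6]
      N3 x:[2,5] y:[3,11/3] z:[15,18] -> miss, prune
      N6 x:[13,14] y:[13,43/3] z:[27/2,14] -> hit [27/2,14] leaf, test {P1@t=27/2}
    N11 x:[29,30] y:[3,10/3] z:[25/2,14] -> miss, prune
  N7 x:[3,26] y:[34/3,47/3] z:[51/2,65/2] -> miss, prune

Visited [0, 4, 9, 3, 6, 11, 7]. Tests: 7 box, 1 leaf. Nearest: P1.

== RESULT ==
7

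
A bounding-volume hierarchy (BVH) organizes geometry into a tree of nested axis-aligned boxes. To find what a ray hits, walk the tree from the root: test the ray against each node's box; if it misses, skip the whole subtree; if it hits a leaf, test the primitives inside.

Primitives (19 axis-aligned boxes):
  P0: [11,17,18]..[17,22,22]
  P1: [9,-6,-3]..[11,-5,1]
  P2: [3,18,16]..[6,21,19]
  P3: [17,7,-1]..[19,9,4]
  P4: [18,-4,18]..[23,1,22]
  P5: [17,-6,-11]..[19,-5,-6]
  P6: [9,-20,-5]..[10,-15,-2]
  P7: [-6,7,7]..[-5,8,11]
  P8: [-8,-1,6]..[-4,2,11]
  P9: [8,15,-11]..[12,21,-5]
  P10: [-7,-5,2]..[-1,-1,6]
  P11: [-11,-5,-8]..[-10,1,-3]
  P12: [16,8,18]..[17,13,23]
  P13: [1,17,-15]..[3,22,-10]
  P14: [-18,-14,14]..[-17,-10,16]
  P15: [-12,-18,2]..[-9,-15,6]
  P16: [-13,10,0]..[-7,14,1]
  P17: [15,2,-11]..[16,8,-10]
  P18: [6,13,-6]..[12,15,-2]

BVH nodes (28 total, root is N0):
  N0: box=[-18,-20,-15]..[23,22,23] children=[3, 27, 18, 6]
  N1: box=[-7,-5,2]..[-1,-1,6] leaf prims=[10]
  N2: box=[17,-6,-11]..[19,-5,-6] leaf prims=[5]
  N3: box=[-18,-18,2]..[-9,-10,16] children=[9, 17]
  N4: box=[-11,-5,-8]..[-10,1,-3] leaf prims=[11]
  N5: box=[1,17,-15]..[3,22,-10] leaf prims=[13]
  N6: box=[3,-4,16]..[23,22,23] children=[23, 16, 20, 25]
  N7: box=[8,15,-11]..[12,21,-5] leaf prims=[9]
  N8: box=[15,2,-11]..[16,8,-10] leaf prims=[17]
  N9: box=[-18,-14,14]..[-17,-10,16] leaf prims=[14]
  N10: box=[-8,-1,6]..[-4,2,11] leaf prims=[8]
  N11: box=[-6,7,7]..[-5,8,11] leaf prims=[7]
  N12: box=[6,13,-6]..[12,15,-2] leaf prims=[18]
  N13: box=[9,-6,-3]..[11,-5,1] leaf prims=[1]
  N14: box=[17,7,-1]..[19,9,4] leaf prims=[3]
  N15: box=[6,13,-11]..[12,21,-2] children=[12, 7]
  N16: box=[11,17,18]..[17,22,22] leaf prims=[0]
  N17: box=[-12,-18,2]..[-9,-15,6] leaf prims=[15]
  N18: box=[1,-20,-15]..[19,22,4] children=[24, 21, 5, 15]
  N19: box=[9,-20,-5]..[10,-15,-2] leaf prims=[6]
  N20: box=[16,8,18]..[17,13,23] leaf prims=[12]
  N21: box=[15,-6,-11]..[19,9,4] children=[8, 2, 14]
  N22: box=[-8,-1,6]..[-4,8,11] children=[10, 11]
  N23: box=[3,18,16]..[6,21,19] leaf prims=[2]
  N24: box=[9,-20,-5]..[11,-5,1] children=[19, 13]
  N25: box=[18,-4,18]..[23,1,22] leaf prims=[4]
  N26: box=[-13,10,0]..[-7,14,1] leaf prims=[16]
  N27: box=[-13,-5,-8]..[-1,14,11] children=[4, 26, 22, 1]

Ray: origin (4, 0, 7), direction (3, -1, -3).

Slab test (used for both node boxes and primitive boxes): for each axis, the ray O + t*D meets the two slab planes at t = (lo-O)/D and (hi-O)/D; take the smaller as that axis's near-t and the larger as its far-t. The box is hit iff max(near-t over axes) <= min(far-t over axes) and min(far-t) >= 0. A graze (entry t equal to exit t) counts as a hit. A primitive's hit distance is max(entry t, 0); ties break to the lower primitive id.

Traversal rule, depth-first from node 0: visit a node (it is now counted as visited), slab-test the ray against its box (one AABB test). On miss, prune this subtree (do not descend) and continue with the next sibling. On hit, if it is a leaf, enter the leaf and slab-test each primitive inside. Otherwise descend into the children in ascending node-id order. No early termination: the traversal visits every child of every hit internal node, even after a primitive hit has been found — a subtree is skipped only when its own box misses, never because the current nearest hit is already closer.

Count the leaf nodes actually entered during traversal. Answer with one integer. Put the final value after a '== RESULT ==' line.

Trace the traversal:
N0 x:[-22/3,19/3] y:[-22,20] z:[-16/3,22/3] -> hit [-16/3,19/3], descend [3, 6, 18, 27]
  N3 x:[-22/3,-13/3] y:[10,18] z:[-3,5/3] -> miss, prune
  N6 x:[-1/3,19/3] y:[-22,4] z:[-16/3,-3] -> miss, prune
  N18 x:[-1,5] y:[-22,20] z:[1,22/3] -> hit [1,5], descend [5, 15, 21, 24]
    N5 x:[-1,-1/3] y:[-22,-17] z:[17/3,22/3] -> miss, prune
    N15 x:[2/3,8/3] y:[-21,-13] z:[3,6] -> miss, prune
    N21 x:[11/3,5] y:[-9,6] z:[1,6] -> hit [11/3,5], descend [2, 8, 14]
      N2 x:[13/3,5] y:[5,6] z:[13/3,6] -> hit [5,5] leaf, test {P5@t=5}
      N8 x:[11/3,4] y:[-8,-2] z:[17/3,6] -> miss, prune
      N14 x:[13/3,5] y:[-9,-7] z:[1,8/3] -> miss, prune
    N24 x:[5/3,7/3] y:[5,20] z:[2,4] -> miss, prune
  N27 x:[-17/3,-5/3] y:[-14,5] z:[-4/3,5] -> miss, prune

Summary -> nodes [0, 3, 6, 18, 5, 15, 21, 2, 8, 14, 24, 27]; box-tests=12; leaf-entries=1; first=P5

== RESULT ==
1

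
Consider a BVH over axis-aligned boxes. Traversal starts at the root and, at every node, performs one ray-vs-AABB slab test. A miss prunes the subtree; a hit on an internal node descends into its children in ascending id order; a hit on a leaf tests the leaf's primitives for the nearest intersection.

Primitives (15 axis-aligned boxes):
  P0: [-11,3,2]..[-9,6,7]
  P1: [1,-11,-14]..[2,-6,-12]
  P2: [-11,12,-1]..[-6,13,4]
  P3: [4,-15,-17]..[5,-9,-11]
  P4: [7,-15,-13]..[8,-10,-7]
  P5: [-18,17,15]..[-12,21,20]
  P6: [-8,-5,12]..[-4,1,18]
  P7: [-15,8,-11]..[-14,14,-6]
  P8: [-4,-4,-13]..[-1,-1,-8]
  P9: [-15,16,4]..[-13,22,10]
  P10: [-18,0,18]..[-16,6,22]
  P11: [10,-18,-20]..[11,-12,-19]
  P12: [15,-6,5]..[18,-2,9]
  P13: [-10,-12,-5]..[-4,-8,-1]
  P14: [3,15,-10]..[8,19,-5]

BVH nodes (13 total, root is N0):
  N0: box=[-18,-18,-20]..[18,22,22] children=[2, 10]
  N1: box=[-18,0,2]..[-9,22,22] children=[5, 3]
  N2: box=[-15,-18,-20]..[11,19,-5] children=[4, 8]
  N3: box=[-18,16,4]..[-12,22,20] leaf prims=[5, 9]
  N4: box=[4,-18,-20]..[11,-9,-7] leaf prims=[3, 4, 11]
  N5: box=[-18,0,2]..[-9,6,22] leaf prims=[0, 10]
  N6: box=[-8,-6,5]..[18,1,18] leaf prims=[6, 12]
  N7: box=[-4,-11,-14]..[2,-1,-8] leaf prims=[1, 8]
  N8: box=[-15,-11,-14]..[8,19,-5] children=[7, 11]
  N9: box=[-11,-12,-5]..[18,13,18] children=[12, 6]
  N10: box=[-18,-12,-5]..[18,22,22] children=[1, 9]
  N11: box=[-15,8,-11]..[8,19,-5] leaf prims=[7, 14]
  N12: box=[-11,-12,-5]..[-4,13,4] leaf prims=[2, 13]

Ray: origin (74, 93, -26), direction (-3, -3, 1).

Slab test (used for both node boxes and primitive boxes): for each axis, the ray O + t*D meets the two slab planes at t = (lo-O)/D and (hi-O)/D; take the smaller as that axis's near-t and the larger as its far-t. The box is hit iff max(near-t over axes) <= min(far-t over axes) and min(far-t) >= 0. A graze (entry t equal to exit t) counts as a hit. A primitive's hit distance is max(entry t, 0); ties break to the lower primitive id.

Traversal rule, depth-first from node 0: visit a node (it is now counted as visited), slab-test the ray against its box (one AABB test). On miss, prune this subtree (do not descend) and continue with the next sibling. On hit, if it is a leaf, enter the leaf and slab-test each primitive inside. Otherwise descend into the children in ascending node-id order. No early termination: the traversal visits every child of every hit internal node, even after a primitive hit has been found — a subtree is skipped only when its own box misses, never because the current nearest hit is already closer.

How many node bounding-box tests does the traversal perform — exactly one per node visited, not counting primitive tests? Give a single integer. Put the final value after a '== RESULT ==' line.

Trace the traversal:
N0 x:[56/3,92/3] y:[71/3,37] z:[6,48] -> hit [71/3,92/3], descend [2, 10]
  N2 x:[21,89/3] y:[74/3,37] z:[6,21] -> miss, prune
  N10 x:[56/3,92/3] y:[71/3,35] z:[21,48] -> hit [71/3,92/3], descend [1, 9]
    N1 x:[83/3,92/3] y:[71/3,31] z:[28,48] -> hit [28,92/3], descend [3, 5]
      N3 x:[86/3,92/3] y:[71/3,77/3] z:[30,46] -> miss, prune
      N5 x:[83/3,92/3] y:[29,31] z:[28,48] -> hit [29,92/3] leaf, test {P0(miss), P10(miss)}
    N9 x:[56/3,85/3] y:[80/3,35] z:[21,44] -> hit [80/3,85/3], descend [6, 12]
      N6 x:[56/3,82/3] y:[92/3,33] z:[31,44] -> miss, prune
      N12 x:[26,85/3] y:[80/3,35] z:[21,30] -> hit [80/3,85/3] leaf, test {P2@t=80/3, P13(miss)}

Visited [0, 2, 10, 1, 3, 5, 9, 6, 12]. Tests: 9 box, 2 leaf. Nearest: P2.

== RESULT ==
9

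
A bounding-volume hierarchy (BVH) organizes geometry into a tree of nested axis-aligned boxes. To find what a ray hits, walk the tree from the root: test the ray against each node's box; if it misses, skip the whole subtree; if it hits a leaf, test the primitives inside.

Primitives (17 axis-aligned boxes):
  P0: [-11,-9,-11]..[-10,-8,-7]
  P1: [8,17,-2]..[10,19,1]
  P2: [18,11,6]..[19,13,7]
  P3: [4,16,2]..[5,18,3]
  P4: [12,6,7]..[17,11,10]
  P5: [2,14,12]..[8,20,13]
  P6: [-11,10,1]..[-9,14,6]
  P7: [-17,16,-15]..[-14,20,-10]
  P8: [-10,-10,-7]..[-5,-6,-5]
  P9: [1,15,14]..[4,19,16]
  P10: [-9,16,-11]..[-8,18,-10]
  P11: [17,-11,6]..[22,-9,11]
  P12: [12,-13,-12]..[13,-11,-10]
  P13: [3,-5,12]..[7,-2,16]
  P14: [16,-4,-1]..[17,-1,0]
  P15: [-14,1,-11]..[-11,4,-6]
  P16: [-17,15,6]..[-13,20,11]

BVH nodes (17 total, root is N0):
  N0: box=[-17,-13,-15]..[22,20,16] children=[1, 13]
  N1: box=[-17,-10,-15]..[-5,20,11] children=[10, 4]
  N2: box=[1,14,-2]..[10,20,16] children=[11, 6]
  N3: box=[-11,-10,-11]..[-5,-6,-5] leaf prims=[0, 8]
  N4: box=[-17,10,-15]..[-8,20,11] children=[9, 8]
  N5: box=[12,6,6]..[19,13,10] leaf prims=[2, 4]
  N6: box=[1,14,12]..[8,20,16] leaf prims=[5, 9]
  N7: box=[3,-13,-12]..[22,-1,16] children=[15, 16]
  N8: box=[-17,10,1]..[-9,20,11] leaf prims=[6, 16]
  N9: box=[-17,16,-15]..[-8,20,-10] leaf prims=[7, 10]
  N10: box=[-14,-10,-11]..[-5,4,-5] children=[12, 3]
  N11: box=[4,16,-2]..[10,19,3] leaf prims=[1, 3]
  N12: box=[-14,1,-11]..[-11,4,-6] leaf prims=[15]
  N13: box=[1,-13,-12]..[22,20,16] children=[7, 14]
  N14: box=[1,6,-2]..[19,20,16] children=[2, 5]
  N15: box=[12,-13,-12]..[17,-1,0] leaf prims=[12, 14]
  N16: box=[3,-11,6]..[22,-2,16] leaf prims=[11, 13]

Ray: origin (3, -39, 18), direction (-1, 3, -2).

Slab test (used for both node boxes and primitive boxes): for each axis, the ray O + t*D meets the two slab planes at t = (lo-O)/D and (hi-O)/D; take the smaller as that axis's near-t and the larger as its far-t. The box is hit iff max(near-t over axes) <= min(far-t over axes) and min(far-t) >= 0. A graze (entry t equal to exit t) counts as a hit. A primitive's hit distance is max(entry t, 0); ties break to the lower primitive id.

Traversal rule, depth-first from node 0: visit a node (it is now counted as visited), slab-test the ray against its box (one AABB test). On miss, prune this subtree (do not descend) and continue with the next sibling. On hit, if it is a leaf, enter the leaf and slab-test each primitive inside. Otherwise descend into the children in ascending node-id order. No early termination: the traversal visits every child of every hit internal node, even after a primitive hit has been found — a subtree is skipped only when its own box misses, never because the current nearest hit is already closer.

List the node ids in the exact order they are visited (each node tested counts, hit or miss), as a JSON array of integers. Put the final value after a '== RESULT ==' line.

Walk:
N0 x:[-19,20] y:[26/3,59/3] z:[1,33/2] -> hit [26/3,33/2], descend [1, 13]
  N1 x:[8,20] y:[29/3,59/3] z:[7/2,33/2] -> hit [29/3,33/2], descend [4, 10]
    N4 x:[11,20] y:[49/3,59/3] z:[7/2,33/2] -> hit [49/3,33/2], descend [8, 9]
      N8 x:[12,20] y:[49/3,59/3] z:[7/2,17/2] -> miss, prune
      N9 x:[11,20] y:[55/3,59/3] z:[14,33/2] -> miss, prune
    N10 x:[8,17] y:[29/3,43/3] z:[23/2,29/2] -> hit [23/2,43/3], descend [3, 12]
      N3 x:[8,14] y:[29/3,11] z:[23/2,29/2] -> miss, prune
      N12 x:[14,17] y:[40/3,43/3] z:[12,29/2] -> hit [14,43/3] leaf, test {P15@t=14}
  N13 x:[-19,2] y:[26/3,59/3] z:[1,15] -> miss, prune

Visited [0, 1, 4, 8, 9, 10, 3, 12, 13]. Tests: 9 box, 1 leaf. Nearest: P15.

== RESULT ==
[0, 1, 4, 8, 9, 10, 3, 12, 13]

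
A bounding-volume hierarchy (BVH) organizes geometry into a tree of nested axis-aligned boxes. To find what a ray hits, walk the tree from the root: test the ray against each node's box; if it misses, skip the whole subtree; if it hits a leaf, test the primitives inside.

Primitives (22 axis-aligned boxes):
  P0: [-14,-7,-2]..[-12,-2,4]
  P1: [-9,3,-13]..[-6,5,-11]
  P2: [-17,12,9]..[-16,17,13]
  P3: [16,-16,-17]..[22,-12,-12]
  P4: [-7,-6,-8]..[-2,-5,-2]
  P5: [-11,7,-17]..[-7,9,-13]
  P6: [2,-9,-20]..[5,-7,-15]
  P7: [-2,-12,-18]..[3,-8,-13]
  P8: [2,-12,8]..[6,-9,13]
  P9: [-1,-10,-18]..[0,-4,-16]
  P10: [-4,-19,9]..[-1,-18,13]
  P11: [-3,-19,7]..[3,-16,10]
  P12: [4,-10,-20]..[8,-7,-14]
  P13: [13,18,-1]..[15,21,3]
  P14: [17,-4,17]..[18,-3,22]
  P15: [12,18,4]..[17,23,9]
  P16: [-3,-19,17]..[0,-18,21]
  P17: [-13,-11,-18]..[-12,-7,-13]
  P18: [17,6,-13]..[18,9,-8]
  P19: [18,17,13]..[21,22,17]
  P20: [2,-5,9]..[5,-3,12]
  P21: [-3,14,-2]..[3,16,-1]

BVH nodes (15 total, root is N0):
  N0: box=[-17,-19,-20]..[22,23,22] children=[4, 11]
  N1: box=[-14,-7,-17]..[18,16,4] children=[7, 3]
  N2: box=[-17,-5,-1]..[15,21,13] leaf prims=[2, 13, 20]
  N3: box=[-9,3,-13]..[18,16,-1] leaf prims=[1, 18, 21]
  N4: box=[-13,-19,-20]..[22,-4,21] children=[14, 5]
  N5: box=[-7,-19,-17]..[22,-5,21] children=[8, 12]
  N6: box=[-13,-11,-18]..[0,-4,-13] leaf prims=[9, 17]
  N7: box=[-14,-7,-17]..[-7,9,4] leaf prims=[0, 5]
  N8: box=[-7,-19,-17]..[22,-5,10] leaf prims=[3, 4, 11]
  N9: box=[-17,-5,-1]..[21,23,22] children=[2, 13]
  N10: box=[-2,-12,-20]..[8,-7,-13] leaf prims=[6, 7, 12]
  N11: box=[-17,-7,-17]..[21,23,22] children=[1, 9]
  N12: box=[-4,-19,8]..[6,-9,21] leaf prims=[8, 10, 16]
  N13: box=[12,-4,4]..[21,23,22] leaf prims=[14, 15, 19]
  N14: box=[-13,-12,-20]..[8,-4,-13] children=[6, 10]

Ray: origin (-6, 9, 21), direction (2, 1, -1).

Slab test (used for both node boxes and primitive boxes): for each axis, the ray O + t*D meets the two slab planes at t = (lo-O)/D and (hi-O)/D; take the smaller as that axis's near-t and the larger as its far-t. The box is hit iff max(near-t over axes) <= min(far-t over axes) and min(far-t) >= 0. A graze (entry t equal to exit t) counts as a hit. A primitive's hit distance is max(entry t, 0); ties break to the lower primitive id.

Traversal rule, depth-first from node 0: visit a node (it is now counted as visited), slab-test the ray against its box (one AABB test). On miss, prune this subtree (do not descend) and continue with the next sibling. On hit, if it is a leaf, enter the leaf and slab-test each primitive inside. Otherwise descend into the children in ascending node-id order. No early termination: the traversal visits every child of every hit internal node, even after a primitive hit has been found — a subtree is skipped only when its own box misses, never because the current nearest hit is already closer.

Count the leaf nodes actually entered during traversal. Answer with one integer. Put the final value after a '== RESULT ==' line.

Traverse from the root:
N0 x:[-11/2,14] y:[-28,14] z:[-1,41] -> hit [-1,14], descend [4, 11]
  N4 x:[-7/2,14] y:[-28,-13] z:[0,41] -> miss, prune
  N11 x:[-11/2,27/2] y:[-16,14] z:[-1,38] -> hit [-1,27/2], descend [1, 9]
    N1 x:[-4,12] y:[-16,7] z:[17,38] -> miss, prune
    N9 x:[-11/2,27/2] y:[-14,14] z:[-1,22] -> hit [-1,27/2], descend [2, 13]
      N2 x:[-11/2,21/2] y:[-14,12] z:[8,22] -> hit [8,21/2] leaf, test {P2(miss), P13(miss), P20(miss)}
      N13 x:[9,27/2] y:[-13,14] z:[-1,17] -> hit [9,27/2] leaf, test {P14(miss), P15(miss), P19(miss)}

order=[0, 4, 11, 1, 9, 2, 13]  |boxes|=7  |leaves|=2  hit=miss

== RESULT ==
2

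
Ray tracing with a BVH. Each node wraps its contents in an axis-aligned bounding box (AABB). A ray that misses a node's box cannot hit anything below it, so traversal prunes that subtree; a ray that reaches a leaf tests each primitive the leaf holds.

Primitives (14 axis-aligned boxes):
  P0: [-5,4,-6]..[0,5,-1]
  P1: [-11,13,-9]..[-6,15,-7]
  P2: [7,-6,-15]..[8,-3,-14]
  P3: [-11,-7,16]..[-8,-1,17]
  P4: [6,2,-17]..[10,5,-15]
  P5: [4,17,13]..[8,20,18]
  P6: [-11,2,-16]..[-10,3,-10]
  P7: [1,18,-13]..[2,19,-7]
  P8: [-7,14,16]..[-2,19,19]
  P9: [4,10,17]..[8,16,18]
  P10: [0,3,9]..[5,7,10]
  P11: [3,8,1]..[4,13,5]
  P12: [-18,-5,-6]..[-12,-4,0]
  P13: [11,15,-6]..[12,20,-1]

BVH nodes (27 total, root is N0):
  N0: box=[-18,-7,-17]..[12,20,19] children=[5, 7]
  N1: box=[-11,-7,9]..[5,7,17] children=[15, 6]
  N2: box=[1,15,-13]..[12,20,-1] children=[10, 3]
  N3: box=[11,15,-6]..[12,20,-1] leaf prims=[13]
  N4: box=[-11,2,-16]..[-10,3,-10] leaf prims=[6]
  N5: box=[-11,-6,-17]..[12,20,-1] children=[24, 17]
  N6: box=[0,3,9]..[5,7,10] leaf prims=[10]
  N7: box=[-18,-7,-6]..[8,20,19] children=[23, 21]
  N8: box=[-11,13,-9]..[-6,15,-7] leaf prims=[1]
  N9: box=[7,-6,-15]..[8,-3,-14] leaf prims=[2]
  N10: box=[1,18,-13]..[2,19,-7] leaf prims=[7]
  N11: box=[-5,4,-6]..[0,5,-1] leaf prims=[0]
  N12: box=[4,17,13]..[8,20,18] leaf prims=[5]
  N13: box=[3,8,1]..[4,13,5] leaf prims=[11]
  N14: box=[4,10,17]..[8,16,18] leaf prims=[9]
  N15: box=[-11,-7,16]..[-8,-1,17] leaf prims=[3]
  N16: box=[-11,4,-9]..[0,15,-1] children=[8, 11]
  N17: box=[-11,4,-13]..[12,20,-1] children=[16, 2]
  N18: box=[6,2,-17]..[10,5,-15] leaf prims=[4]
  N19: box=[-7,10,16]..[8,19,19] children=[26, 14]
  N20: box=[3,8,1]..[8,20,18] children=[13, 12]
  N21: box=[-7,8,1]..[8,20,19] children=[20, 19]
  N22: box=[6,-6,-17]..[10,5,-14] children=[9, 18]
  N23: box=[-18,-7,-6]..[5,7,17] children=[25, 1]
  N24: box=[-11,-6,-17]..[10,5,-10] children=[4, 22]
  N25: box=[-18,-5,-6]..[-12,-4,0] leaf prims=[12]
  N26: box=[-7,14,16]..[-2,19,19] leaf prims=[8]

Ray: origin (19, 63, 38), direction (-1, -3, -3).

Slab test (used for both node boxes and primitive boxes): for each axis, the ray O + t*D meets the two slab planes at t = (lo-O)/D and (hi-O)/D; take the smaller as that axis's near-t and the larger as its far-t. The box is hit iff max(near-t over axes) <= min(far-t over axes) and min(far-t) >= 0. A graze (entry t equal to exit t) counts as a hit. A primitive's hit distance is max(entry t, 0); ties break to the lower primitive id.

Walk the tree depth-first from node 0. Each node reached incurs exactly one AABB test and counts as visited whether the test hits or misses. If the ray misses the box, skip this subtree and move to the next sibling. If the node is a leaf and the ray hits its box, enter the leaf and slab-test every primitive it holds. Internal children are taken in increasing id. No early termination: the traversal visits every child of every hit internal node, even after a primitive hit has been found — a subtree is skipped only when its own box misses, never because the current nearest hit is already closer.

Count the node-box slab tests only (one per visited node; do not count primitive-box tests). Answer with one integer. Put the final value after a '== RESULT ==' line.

Trace the traversal:
N0 x:[7,37] y:[43/3,70/3] z:[19/3,55/3] -> hit [43/3,55/3], descend [5, 7]
  N5 x:[7,30] y:[43/3,23] z:[13,55/3] -> hit [43/3,55/3], descend [17, 24]
    N17 x:[7,30] y:[43/3,59/3] z:[13,17] -> hit [43/3,17], descend [2, 16]
      N2 x:[7,18] y:[43/3,16] z:[13,17] -> hit [43/3,16], descend [3, 10]
        N3 x:[7,8] y:[43/3,16] z:[13,44/3] -> miss, prune
        N10 x:[17,18] y:[44/3,15] z:[15,17] -> miss, prune
      N16 x:[19,30] y:[16,59/3] z:[13,47/3] -> miss, prune
    N24 x:[9,30] y:[58/3,23] z:[16,55/3] -> miss, prune
  N7 x:[11,37] y:[43/3,70/3] z:[19/3,44/3] -> hit [43/3,44/3], descend [21, 23]
    N21 x:[11,26] y:[43/3,55/3] z:[19/3,37/3] -> miss, prune
    N23 x:[14,37] y:[56/3,70/3] z:[7,44/3] -> miss, prune

11 AABB tests over nodes [0, 5, 17, 2, 3, 10, 16, 24, 7, 21, 23]; 0 leaves entered; closest miss.

== RESULT ==
11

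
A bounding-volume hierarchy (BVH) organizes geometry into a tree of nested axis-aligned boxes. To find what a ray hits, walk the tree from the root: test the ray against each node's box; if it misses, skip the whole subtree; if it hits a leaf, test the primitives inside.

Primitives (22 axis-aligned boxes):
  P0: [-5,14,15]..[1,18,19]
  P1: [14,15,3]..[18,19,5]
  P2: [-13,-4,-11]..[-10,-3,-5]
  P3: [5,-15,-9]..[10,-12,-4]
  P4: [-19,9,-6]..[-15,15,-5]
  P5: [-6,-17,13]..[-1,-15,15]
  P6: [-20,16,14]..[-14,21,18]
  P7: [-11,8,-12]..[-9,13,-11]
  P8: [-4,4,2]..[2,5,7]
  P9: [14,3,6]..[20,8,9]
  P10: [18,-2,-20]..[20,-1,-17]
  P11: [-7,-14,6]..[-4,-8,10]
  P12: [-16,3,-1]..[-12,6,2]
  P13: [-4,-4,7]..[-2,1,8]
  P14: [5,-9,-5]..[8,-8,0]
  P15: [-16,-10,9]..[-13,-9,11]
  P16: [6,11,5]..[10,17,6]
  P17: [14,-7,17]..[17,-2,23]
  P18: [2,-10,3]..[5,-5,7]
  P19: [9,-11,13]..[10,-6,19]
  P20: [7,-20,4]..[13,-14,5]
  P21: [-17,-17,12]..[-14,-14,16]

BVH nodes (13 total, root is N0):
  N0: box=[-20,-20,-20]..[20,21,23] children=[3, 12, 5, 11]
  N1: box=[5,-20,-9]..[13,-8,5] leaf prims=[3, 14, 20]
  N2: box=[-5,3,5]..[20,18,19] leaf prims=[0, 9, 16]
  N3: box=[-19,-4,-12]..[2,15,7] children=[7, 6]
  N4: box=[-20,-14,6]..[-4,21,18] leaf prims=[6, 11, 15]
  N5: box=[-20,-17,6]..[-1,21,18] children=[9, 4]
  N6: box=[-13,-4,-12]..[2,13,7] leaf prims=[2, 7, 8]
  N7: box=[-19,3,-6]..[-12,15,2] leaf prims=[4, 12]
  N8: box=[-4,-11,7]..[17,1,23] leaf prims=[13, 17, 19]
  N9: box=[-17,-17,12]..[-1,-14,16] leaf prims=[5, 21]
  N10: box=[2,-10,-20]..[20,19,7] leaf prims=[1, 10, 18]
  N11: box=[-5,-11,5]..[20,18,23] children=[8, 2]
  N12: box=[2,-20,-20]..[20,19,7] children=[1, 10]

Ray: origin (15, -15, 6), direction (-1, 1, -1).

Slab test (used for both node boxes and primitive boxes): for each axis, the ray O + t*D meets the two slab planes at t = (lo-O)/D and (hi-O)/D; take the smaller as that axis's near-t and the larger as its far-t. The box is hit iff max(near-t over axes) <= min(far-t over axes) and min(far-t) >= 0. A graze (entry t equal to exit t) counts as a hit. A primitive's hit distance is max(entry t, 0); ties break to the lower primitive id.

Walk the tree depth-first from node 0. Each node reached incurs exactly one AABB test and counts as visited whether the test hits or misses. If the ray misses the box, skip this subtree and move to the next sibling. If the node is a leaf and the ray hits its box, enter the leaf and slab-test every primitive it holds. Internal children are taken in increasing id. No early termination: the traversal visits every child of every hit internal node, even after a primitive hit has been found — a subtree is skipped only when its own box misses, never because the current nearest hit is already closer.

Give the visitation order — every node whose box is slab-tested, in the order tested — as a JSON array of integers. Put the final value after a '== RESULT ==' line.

Traverse from the root:
N0 x:[-5,35] y:[-5,36] z:[-17,26] -> hit [-5,26], descend [3, 5, 11, 12]
  N3 x:[13,34] y:[11,30] z:[-1,18] -> hit [13,18], descend [6, 7]
    N6 x:[13,28] y:[11,28] z:[-1,18] -> hit [13,18] leaf, test {P2(miss), P7(miss), P8(miss)}
    N7 x:[27,34] y:[18,30] z:[4,12] -> miss, prune
  N5 x:[16,35] y:[-2,36] z:[-12,0] -> miss, prune
  N11 x:[-5,20] y:[4,33] z:[-17,1] -> miss, prune
  N12 x:[-5,13] y:[-5,34] z:[-1,26] -> hit [-1,13], descend [1, 10]
    N1 x:[2,10] y:[-5,7] z:[1,15] -> hit [2,7] leaf, test {P3(miss), P14@t=7, P20(miss)}
    N10 x:[-5,13] y:[5,34] z:[-1,26] -> hit [5,13] leaf, test {P1(miss), P10(miss), P18(miss)}

order=[0, 3, 6, 7, 5, 11, 12, 1, 10]  |boxes|=9  |leaves|=3  hit=P14

== RESULT ==
[0, 3, 6, 7, 5, 11, 12, 1, 10]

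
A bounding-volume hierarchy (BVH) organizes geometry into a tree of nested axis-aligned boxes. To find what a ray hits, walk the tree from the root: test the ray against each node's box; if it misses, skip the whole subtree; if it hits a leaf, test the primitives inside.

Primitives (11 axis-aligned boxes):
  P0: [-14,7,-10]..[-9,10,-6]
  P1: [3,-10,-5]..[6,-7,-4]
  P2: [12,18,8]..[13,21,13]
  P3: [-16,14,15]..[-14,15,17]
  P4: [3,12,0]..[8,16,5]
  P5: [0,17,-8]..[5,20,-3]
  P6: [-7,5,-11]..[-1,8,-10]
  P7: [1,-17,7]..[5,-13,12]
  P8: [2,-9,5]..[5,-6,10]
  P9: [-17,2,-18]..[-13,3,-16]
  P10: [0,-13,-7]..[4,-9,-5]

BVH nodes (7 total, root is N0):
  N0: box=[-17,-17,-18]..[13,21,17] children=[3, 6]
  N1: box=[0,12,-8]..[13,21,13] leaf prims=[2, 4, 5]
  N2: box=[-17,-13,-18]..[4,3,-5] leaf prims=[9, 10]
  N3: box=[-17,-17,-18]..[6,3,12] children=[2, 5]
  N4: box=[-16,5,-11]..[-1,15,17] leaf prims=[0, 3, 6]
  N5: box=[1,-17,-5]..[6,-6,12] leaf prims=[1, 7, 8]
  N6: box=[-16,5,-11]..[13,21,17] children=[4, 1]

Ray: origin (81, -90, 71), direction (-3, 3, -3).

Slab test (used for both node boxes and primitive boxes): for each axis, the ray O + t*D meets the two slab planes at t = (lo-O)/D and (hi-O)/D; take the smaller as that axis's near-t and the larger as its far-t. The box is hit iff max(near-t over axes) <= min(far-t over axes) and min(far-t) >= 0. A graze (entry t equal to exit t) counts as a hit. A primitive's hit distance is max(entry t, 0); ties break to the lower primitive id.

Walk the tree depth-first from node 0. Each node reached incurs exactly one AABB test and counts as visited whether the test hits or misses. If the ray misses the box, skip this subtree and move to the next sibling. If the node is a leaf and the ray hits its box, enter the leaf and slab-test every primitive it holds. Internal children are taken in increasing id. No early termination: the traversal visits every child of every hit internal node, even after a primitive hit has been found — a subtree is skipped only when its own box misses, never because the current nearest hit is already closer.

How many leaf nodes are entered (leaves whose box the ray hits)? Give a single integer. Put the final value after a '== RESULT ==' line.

Traverse from the root:
N0 x:[68/3,98/3] y:[73/3,37] z:[18,89/3] -> hit [73/3,89/3], descend [3, 6]
  N3 x:[25,98/3] y:[73/3,31] z:[59/3,89/3] -> hit [25,89/3], descend [2, 5]
    N2 x:[77/3,98/3] y:[77/3,31] z:[76/3,89/3] -> hit [77/3,89/3] leaf, test {P9(miss), P10@t=77/3}
    N5 x:[25,80/3] y:[73/3,28] z:[59/3,76/3] -> hit [25,76/3] leaf, test {P1(miss), P7(miss), P8(miss)}
  N6 x:[68/3,97/3] y:[95/3,37] z:[18,82/3] -> miss, prune

Summary -> nodes [0, 3, 2, 5, 6]; box-tests=5; leaf-entries=2; first=P10

== RESULT ==
2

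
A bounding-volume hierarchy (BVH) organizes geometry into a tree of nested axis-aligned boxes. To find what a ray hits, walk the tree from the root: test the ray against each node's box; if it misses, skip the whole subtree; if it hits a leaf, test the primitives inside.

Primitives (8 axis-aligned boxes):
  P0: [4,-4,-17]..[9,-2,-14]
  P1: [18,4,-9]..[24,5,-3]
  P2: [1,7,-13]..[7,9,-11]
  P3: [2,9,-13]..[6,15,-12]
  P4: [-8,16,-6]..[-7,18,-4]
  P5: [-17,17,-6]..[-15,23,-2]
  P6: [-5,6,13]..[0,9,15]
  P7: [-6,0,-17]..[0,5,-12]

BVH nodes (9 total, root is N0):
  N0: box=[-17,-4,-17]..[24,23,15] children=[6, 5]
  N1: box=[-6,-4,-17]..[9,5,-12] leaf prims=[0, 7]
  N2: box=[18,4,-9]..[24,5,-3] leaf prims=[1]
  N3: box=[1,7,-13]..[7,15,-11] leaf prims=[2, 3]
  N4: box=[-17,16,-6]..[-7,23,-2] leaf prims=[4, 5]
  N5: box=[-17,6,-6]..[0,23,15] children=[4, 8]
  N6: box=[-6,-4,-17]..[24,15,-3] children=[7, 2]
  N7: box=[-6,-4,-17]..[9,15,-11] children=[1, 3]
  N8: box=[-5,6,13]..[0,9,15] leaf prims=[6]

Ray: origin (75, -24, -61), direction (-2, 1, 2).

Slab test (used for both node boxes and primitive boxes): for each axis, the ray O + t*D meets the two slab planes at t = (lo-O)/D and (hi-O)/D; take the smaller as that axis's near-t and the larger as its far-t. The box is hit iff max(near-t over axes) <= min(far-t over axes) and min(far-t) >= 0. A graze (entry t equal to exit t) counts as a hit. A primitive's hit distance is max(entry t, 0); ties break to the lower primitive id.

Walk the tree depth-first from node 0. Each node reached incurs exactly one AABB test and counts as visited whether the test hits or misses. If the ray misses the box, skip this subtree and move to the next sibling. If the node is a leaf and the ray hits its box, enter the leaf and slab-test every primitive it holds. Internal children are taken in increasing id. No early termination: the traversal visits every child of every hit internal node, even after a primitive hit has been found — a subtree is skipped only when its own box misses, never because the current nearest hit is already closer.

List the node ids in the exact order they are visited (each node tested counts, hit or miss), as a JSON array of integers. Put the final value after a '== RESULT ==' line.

Traverse from the root:
N0 x:[51/2,46] y:[20,47] z:[22,38] -> hit [51/2,38], descend [5, 6]
  N5 x:[75/2,46] y:[30,47] z:[55/2,38] -> hit [75/2,38], descend [4, 8]
    N4 x:[41,46] y:[40,47] z:[55/2,59/2] -> miss, prune
    N8 x:[75/2,40] y:[30,33] z:[37,38] -> miss, prune
  N6 x:[51/2,81/2] y:[20,39] z:[22,29] -> hit [51/2,29], descend [2, 7]
    N2 x:[51/2,57/2] y:[28,29] z:[26,29] -> hit [28,57/2] leaf, test {P1@t=28}
    N7 x:[33,81/2] y:[20,39] z:[22,25] -> miss, prune

7 AABB tests over nodes [0, 5, 4, 8, 6, 2, 7]; 1 leaf entered; closest P1.

== RESULT ==
[0, 5, 4, 8, 6, 2, 7]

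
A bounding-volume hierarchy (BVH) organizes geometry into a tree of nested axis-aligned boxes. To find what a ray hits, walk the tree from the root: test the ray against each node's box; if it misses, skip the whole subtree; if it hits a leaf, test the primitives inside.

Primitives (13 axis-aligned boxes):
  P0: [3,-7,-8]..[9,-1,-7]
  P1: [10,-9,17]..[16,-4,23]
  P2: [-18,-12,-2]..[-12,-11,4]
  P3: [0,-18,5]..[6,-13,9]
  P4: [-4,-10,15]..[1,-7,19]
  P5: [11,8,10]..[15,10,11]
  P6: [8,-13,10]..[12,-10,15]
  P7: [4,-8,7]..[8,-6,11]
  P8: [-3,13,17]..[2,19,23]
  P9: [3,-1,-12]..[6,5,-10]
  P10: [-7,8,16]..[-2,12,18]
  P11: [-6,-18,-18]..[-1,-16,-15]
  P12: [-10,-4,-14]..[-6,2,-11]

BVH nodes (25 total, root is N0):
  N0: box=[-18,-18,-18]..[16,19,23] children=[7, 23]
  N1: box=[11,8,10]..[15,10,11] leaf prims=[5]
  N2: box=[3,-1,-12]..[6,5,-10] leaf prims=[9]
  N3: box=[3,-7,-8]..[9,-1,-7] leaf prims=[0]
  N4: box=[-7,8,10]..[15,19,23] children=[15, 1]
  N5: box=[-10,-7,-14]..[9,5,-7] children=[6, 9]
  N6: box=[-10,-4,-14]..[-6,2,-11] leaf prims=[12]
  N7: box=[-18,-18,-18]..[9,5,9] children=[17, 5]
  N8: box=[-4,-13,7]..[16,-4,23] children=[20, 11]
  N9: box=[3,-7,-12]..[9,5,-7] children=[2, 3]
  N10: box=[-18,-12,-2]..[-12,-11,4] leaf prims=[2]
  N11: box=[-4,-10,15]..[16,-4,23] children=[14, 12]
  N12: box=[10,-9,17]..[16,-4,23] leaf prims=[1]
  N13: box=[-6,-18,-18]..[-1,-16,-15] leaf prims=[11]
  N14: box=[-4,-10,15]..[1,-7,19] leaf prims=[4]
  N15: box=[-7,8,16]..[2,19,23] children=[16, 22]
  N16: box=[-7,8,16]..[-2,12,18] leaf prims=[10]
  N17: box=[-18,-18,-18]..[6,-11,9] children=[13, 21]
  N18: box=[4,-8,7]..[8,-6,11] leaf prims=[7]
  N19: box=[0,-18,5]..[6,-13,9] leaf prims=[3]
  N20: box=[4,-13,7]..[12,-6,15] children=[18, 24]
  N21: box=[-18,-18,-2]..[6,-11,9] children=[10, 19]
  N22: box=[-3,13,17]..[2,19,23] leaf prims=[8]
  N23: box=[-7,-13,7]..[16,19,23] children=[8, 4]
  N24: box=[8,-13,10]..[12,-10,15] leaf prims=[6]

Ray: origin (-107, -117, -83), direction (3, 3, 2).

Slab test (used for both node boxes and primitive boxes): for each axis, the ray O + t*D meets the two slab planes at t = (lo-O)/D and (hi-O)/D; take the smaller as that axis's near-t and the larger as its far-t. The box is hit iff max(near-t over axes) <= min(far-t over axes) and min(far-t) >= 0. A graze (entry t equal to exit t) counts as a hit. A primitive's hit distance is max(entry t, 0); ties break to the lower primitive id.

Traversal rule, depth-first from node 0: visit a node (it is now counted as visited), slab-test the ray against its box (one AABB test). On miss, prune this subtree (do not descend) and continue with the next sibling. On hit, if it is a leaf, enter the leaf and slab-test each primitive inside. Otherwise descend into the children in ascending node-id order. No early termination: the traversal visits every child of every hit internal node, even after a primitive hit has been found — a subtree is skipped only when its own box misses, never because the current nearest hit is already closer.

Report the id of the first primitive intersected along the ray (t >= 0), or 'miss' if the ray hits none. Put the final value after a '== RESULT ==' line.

Walk:
N0 x:[89/3,41] y:[33,136/3] z:[65/2,53] -> hit [33,41], descend [7, 23]
  N7 x:[89/3,116/3] y:[33,122/3] z:[65/2,46] -> hit [33,116/3], descend [5, 17]
    N5 x:[97/3,116/3] y:[110/3,122/3] z:[69/2,38] -> hit [110/3,38], descend [6, 9]
      N6 x:[97/3,101/3] y:[113/3,119/3] z:[69/2,36] -> miss, prune
      N9 x:[110/3,116/3] y:[110/3,122/3] z:[71/2,38] -> hit [110/3,38], descend [2, 3]
        N2 x:[110/3,113/3] y:[116/3,122/3] z:[71/2,73/2] -> miss, prune
        N3 x:[110/3,116/3] y:[110/3,116/3] z:[75/2,38] -> hit [75/2,38] leaf, test {P0@t=75/2}
    N17 x:[89/3,113/3] y:[33,106/3] z:[65/2,46] -> hit [33,106/3], descend [13, 21]
      N13 x:[101/3,106/3] y:[33,101/3] z:[65/2,34] -> hit [101/3,101/3] leaf, test {P11@t=101/3}
      N21 x:[89/3,113/3] y:[33,106/3] z:[81/2,46] -> miss, prune
  N23 x:[100/3,41] y:[104/3,136/3] z:[45,53] -> miss, prune

Visited [0, 7, 5, 6, 9, 2, 3, 17, 13, 21, 23]. Tests: 11 box, 2 leaf. Nearest: P11.

== RESULT ==
11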